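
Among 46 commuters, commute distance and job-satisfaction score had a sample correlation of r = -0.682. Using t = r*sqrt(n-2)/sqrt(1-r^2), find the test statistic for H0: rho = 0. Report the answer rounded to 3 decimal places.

t = r·√(n−2) / √(1−r²) with r = -0.682, n = 46
  = -0.682·√44 / √(1 − 0.465124)
  = -0.682·6.633250 / 0.731352
  = -4.523877 / 0.731352 = -6.186

-6.186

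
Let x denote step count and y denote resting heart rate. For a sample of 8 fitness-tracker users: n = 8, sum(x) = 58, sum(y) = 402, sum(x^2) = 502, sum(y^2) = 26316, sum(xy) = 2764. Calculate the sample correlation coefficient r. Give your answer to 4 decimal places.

S_xy = nΣxy − ΣxΣy = 8·2764 − 58·402 = 22112 − 23316 = -1204
S_xx = nΣx² − (Σx)² = 8·502 − 58² = 4016 − 3364 = 652
S_yy = nΣy² − (Σy)² = 8·26316 − 402² = 210528 − 161604 = 48924
r = S_xy / √(S_xx·S_yy) = -1204 / √(652·48924) = -1204 / √31898448 = -1204 / 5647.8711 = -0.2132

-0.2132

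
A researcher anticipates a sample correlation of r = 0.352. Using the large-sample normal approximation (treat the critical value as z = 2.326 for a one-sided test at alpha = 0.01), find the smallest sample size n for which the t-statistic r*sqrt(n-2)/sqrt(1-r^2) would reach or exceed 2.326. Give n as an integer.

41

Need r·√(n−2)/√(1−r²) ≥ 2.326
√(n−2) ≥ 2.326·√(1−0.123904) / 0.352 = 2.326·0.936000 / 0.352 = 6.1850
n−2 ≥ 38.2542  ⇒  n ≥ 40.2542
Smallest integer n = 41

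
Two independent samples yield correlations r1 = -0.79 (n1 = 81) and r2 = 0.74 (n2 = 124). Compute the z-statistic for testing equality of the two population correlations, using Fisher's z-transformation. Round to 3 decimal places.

-13.924

z1 = atanh(-0.79) = -1.071432,  z2 = atanh(0.74) = 0.950479
SE = √(1/(n1−3) + 1/(n2−3)) = √(1/78 + 1/121) = √(0.0128205 + 0.0082645) = √0.0210850 = 0.145207
z = (z1 − z2)/SE = (-1.071432 − 0.950479) / 0.145207 = -2.021911 / 0.145207 = -13.924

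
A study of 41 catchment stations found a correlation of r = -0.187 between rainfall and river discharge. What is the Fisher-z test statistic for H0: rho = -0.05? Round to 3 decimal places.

-0.858

Fisher z: atanh(-0.187) = -0.189227, atanh(-0.05) = -0.050042
z = (z_r − z_0)·√(n−3) = (-0.189227 − (-0.050042))·√38 = -0.139185 · 6.164414 = -0.858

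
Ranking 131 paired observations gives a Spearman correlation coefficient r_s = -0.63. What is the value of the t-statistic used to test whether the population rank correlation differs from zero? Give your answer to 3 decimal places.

1 − r_s² = 1 − 0.3969 = 0.6031;  √(1−r_s²) = 0.776595
√(n−2) = √129 = 11.357817
t = r_s·√(n−2)/√(1−r_s²) = -0.63 · 11.357817 / 0.776595 = -9.214

-9.214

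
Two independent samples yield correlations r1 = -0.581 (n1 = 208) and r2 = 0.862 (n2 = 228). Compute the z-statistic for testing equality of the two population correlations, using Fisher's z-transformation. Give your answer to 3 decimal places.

-20.352

z1 = atanh(-0.581) = -0.663971,  z2 = atanh(0.862) = 1.301076
SE = √(1/(n1−3) + 1/(n2−3)) = √(1/205 + 1/225) = √(0.0048780 + 0.0044444) = √0.0093224 = 0.096553
z = (z1 − z2)/SE = (-0.663971 − 1.301076) / 0.096553 = -1.965047 / 0.096553 = -20.352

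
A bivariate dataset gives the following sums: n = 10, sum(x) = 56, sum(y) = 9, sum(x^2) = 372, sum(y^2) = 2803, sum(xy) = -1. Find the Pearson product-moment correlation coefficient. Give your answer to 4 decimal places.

-0.1272

Numerator: nΣxy − (Σx)(Σy) = 10·(-1) − (56)(9) = -514
Denominator: √[(nΣx²−(Σx)²)(nΣy²−(Σy)²)]
  nΣx²−(Σx)² = 10·372 − 3136 = 584;  nΣy²−(Σy)² = 10·2803 − 81 = 27949
  √(584·27949) = √16322216 = 4040.0762
r = -514 / 4040.0762 = -0.1272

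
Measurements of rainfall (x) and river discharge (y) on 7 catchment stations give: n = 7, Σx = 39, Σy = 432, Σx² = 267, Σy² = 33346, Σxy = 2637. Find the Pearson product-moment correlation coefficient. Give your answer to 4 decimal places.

Numerator: nΣxy − (Σx)(Σy) = 7·2637 − (39)(432) = 1611
Denominator: √[(nΣx²−(Σx)²)(nΣy²−(Σy)²)]
  nΣx²−(Σx)² = 7·267 − 1521 = 348;  nΣy²−(Σy)² = 7·33346 − 186624 = 46798
  √(348·46798) = √16285704 = 4035.5550
r = 1611 / 4035.5550 = 0.3992

0.3992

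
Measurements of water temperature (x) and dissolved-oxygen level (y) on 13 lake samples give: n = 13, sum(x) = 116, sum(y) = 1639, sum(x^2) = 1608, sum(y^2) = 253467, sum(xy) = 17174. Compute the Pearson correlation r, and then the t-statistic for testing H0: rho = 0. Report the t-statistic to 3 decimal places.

S_xy = nΣxy − ΣxΣy = 13·17174 − 116·1639 = 223262 − 190124 = 33138
S_xx = nΣx² − (Σx)² = 13·1608 − 116² = 20904 − 13456 = 7448
S_yy = nΣy² − (Σy)² = 13·253467 − 1639² = 3295071 − 2686321 = 608750
r = S_xy / √(S_xx·S_yy) = 33138 / √(7448·608750) = 33138 / √4533970000 = 33138 / 67334.7607 = 0.4921
t = r·√(n−2)/√(1−r²) = 0.4921·√11 / √(1−0.242162) = 1.632111 / 0.870539 = 1.875

1.875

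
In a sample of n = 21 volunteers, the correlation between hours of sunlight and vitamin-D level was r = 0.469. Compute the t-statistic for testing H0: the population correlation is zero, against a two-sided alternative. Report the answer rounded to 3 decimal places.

2.315

1 − r² = 1 − 0.219961 = 0.780039;  √(1−r²) = 0.883198
√(n−2) = √19 = 4.358899
t = r·√(n−2)/√(1−r²) = 0.469 · 4.358899 / 0.883198 = 2.315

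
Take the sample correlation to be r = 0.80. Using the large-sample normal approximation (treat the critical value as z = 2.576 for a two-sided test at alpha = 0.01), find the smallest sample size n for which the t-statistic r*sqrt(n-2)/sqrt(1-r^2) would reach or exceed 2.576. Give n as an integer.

6

r√(n−2)/√(1−r²) ≥ 2.576  ⇔  n−2 ≥ (2.576)²·(1−r²)/r²
(1−r²)/r² = (1−0.6400)/0.6400 = 0.5625
n ≥ 2 + 6.635776·0.5625 = 2 + 3.7326 = 5.7326
⌈5.7326⌉ = 6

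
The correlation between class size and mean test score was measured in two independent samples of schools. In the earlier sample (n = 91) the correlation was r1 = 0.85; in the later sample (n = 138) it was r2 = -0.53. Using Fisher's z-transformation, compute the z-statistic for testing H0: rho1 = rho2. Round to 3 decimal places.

13.476

Fisher z-transforms: z1 = atanh(0.85) = 1.256153, z2 = atanh(-0.53) = -0.590145; difference d = 1.846298
Var(d) = 1/88 + 1/135 = 0.0113636 + 0.0074074 = 0.0187710
z = d/√Var(d) = 1.846298 / √0.0187710 = 1.846298 / 0.137007 = 13.476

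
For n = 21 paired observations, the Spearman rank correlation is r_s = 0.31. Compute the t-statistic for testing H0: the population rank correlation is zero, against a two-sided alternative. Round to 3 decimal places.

1.421

1 − r_s² = 1 − 0.0961 = 0.9039;  √(1−r_s²) = 0.950737
√(n−2) = √19 = 4.358899
t = r_s·√(n−2)/√(1−r_s²) = 0.31 · 4.358899 / 0.950737 = 1.421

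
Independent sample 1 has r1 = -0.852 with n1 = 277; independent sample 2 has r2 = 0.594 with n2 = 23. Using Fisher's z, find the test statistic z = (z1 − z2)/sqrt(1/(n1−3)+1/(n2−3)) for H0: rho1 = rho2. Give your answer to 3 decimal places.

-8.407

Fisher z-transforms: z1 = atanh(-0.852) = -1.263405, z2 = atanh(0.594) = 0.683824; difference d = -1.947229
Var(d) = 1/274 + 1/20 = 0.0036496 + 0.0500000 = 0.0536496
z = d/√Var(d) = -1.947229 / √0.0536496 = -1.947229 / 0.231624 = -8.407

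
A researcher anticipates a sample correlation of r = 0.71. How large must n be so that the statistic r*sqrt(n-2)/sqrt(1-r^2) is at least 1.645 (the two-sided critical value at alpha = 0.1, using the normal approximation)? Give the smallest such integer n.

Need r·√(n−2)/√(1−r²) ≥ 1.645
√(n−2) ≥ 1.645·√(1−0.5041) / 0.71 = 1.645·0.704202 / 0.71 = 1.6316
n−2 ≥ 2.6621  ⇒  n ≥ 4.6621
Smallest integer n = 5

5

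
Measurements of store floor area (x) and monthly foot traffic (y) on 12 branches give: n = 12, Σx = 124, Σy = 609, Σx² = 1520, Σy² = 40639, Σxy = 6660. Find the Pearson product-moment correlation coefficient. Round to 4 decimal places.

0.2408

Numerator: nΣxy − (Σx)(Σy) = 12·6660 − (124)(609) = 4404
Denominator: √[(nΣx²−(Σx)²)(nΣy²−(Σy)²)]
  nΣx²−(Σx)² = 12·1520 − 15376 = 2864;  nΣy²−(Σy)² = 12·40639 − 370881 = 116787
  √(2864·116787) = √334477968 = 18288.7388
r = 4404 / 18288.7388 = 0.2408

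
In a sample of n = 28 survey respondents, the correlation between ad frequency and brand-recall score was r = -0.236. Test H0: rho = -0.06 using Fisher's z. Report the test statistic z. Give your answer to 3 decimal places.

z_r = atanh(-0.236) = -0.240534,  z_0 = atanh(-0.06) = -0.060072
SE = 1/√(n−3) = 1/√25 = 0.200000
z = (z_r − z_0)/SE = (-0.240534 − (-0.060072)) / 0.200000 = -0.180462 / 0.200000 = -0.902

-0.902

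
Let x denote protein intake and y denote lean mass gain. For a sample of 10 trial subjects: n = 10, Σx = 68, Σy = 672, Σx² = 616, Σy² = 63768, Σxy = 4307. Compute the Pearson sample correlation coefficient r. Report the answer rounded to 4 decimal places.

-0.1553

S_xy = nΣxy − ΣxΣy = 10·4307 − 68·672 = 43070 − 45696 = -2626
S_xx = nΣx² − (Σx)² = 10·616 − 68² = 6160 − 4624 = 1536
S_yy = nΣy² − (Σy)² = 10·63768 − 672² = 637680 − 451584 = 186096
r = S_xy / √(S_xx·S_yy) = -2626 / √(1536·186096) = -2626 / √285843456 = -2626 / 16906.9056 = -0.1553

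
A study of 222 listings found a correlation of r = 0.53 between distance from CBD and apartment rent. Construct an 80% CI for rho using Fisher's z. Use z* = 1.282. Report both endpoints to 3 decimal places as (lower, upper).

(0.465, 0.589)

Fisher z: z_r = atanh(r) = ½·ln((1+0.53)/(1−0.53)) = 0.590145
SE(z) = 1/√(n−3) = 1/√219 = 0.067574
80% ⇒ z* = 1.282; margin = 1.282·0.067574 = 0.086630
CI on z-scale: (0.503515, 0.676775)
Back-transform: tanh(0.503515) = 0.464877, tanh(0.676775) = 0.589419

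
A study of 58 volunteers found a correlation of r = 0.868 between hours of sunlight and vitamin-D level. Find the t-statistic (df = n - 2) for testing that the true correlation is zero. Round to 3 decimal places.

13.081

t = r·√(n−2) / √(1−r²) with r = 0.868, n = 58
  = 0.868·√56 / √(1 − 0.753424)
  = 0.868·7.483315 / 0.496564
  = 6.495517 / 0.496564 = 13.081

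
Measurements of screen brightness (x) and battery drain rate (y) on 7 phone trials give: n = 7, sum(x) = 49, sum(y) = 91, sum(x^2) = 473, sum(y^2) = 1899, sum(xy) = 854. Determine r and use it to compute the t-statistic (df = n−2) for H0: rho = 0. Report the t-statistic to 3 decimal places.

2.263

S_xy = nΣxy − ΣxΣy = 7·854 − 49·91 = 5978 − 4459 = 1519
S_xx = nΣx² − (Σx)² = 7·473 − 49² = 3311 − 2401 = 910
S_yy = nΣy² − (Σy)² = 7·1899 − 91² = 13293 − 8281 = 5012
r = S_xy / √(S_xx·S_yy) = 1519 / √(910·5012) = 1519 / √4560920 = 1519 / 2135.6311 = 0.7113
t = r·√(n−2)/√(1−r²) = 0.7113·√5 / √(1−0.505948) = 1.590515 / 0.702888 = 2.263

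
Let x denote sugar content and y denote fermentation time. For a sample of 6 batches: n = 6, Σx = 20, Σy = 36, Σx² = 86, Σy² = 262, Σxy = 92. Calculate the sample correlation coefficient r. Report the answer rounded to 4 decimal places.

-0.9389

S_xy = nΣxy − ΣxΣy = 6·92 − 20·36 = 552 − 720 = -168
S_xx = nΣx² − (Σx)² = 6·86 − 20² = 516 − 400 = 116
S_yy = nΣy² − (Σy)² = 6·262 − 36² = 1572 − 1296 = 276
r = S_xy / √(S_xx·S_yy) = -168 / √(116·276) = -168 / √32016 = -168 / 178.9302 = -0.9389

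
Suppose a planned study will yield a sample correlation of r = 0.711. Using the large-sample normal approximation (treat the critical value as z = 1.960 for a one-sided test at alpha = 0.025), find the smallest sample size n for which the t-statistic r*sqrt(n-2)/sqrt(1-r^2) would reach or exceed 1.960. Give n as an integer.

6

Need r·√(n−2)/√(1−r²) ≥ 1.960
√(n−2) ≥ 1.960·√(1−0.505521) / 0.711 = 1.960·0.703192 / 0.711 = 1.9385
n−2 ≥ 3.7578  ⇒  n ≥ 5.7578
Smallest integer n = 6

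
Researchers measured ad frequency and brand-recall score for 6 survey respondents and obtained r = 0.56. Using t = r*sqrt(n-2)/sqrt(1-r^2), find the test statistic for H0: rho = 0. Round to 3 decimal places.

1.352

1 − r² = 1 − 0.3136 = 0.6864;  √(1−r²) = 0.828493
√(n−2) = √4 = 2.000000
t = r·√(n−2)/√(1−r²) = 0.56 · 2.000000 / 0.828493 = 1.352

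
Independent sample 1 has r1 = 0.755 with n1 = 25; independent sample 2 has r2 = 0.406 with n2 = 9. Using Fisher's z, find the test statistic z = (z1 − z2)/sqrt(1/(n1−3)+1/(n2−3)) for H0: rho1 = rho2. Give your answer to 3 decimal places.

z1 = atanh(0.755) = 0.984483,  z2 = atanh(0.406) = 0.430812
SE = √(1/(n1−3) + 1/(n2−3)) = √(1/22 + 1/6) = √(0.0454545 + 0.1666667) = √0.2121212 = 0.460566
z = (z1 − z2)/SE = (0.984483 − 0.430812) / 0.460566 = 0.553671 / 0.460566 = 1.202

1.202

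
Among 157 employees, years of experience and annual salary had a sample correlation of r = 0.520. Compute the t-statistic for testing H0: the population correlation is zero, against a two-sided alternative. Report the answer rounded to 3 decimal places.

7.579

1 − r² = 1 − 0.270400 = 0.729600;  √(1−r²) = 0.854166
√(n−2) = √155 = 12.449900
t = r·√(n−2)/√(1−r²) = 0.520 · 12.449900 / 0.854166 = 7.579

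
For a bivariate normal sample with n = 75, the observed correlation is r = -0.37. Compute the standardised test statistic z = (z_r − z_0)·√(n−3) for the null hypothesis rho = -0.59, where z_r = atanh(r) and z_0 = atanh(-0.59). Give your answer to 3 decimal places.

Fisher z: atanh(-0.37) = -0.388423, atanh(-0.59) = -0.677666
z = (z_r − z_0)·√(n−3) = (-0.388423 − (-0.677666))·√72 = 0.289243 · 8.485281 = 2.454

2.454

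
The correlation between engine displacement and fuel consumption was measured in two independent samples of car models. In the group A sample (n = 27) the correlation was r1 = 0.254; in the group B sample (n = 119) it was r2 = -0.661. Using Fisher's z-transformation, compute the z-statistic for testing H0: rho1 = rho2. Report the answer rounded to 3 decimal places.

4.701

Fisher z-transforms: z1 = atanh(0.254) = 0.259684, z2 = atanh(-0.661) = -0.794588; difference d = 1.054272
Var(d) = 1/24 + 1/116 = 0.0416667 + 0.0086207 = 0.0502874
z = d/√Var(d) = 1.054272 / √0.0502874 = 1.054272 / 0.224249 = 4.701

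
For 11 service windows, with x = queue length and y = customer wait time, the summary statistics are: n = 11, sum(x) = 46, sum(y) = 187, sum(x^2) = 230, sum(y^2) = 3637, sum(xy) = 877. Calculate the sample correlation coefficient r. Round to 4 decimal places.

Numerator: nΣxy − (Σx)(Σy) = 11·877 − (46)(187) = 1045
Denominator: √[(nΣx²−(Σx)²)(nΣy²−(Σy)²)]
  nΣx²−(Σx)² = 11·230 − 2116 = 414;  nΣy²−(Σy)² = 11·3637 − 34969 = 5038
  √(414·5038) = √2085732 = 1444.2064
r = 1045 / 1444.2064 = 0.7236

0.7236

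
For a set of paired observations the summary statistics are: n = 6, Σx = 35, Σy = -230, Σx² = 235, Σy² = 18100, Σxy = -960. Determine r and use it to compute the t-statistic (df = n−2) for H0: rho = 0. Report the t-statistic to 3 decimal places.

Numerator: nΣxy − (Σx)(Σy) = 6·(-960) − (35)(-230) = 2290
Denominator: √[(nΣx²−(Σx)²)(nΣy²−(Σy)²)]
  nΣx²−(Σx)² = 6·235 − 1225 = 185;  nΣy²−(Σy)² = 6·18100 − 52900 = 55700
  √(185·55700) = √10304500 = 3210.0623
r = 2290 / 3210.0623 = 0.7134
t = r·√(n−2)/√(1−r²) = 0.7134·√4 / √(1−0.508940) = 1.426800 / 0.700757 = 2.036

2.036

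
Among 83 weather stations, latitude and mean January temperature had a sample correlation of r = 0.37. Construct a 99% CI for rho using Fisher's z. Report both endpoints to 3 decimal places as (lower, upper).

(0.100, 0.589)

Fisher z: z_r = atanh(r) = ½·ln((1+0.37)/(1−0.37)) = 0.388423
SE(z) = 1/√(n−3) = 1/√80 = 0.111803
99% ⇒ z* = 2.576; margin = 2.576·0.111803 = 0.288005
CI on z-scale: (0.100418, 0.676428)
Back-transform: tanh(0.100418) = 0.100082, tanh(0.676428) = 0.589192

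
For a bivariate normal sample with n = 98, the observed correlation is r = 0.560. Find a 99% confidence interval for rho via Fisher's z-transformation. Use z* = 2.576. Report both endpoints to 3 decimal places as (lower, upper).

(0.353, 0.715)

Fisher z: z_r = atanh(r) = ½·ln((1+0.560)/(1−0.560)) = 0.632833
SE(z) = 1/√(n−3) = 1/√95 = 0.102598
99% ⇒ z* = 2.576; margin = 2.576·0.102598 = 0.264292
CI on z-scale: (0.368541, 0.897125)
Back-transform: tanh(0.368541) = 0.352715, tanh(0.897125) = 0.714895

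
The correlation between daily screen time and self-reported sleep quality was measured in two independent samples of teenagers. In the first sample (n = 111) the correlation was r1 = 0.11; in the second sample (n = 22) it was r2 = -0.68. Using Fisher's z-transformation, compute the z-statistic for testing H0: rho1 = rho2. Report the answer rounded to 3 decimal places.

3.777

z1 = atanh(0.11) = 0.110447,  z2 = atanh(-0.68) = -0.829114
SE = √(1/(n1−3) + 1/(n2−3)) = √(1/108 + 1/19) = √(0.0092593 + 0.0526316) = √0.0618909 = 0.248779
z = (z1 − z2)/SE = (0.110447 − (-0.829114)) / 0.248779 = 0.939561 / 0.248779 = 3.777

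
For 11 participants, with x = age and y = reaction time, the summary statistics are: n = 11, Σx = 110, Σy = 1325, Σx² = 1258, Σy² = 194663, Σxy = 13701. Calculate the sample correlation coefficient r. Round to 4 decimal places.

0.1916

Numerator: nΣxy − (Σx)(Σy) = 11·13701 − (110)(1325) = 4961
Denominator: √[(nΣx²−(Σx)²)(nΣy²−(Σy)²)]
  nΣx²−(Σx)² = 11·1258 − 12100 = 1738;  nΣy²−(Σy)² = 11·194663 − 1755625 = 385668
  √(1738·385668) = √670290984 = 25889.9784
r = 4961 / 25889.9784 = 0.1916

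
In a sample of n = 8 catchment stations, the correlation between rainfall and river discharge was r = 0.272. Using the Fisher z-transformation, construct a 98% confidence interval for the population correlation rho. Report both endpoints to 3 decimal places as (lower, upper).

Fisher z: z_r = atanh(r) = ½·ln((1+0.272)/(1−0.272)) = 0.279022
SE(z) = 1/√(n−3) = 1/√5 = 0.447214
98% ⇒ z* = 2.326; margin = 2.326·0.447214 = 1.040220
CI on z-scale: (-0.761198, 1.319242)
Back-transform: tanh(-0.761198) = -0.641782, tanh(1.319242) = 0.866595

(-0.642, 0.867)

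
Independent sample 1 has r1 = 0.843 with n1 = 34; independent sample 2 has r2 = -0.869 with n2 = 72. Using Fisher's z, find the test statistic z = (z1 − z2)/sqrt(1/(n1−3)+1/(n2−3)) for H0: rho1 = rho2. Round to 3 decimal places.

11.842

Fisher z-transforms: z1 = atanh(0.843) = 1.231452, z2 = atanh(-0.869) = -1.328981; difference d = 2.560433
Var(d) = 1/31 + 1/69 = 0.0322581 + 0.0144928 = 0.0467509
z = d/√Var(d) = 2.560433 / √0.0467509 = 2.560433 / 0.216220 = 11.842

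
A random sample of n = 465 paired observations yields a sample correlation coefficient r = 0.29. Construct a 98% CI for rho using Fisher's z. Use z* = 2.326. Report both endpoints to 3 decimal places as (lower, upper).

(0.188, 0.386)

Fisher z: z_r = atanh(r) = ½·ln((1+0.29)/(1−0.29)) = 0.298566
SE(z) = 1/√(n−3) = 1/√462 = 0.046524
98% ⇒ z* = 2.326; margin = 2.326·0.046524 = 0.108215
CI on z-scale: (0.190351, 0.406781)
Back-transform: tanh(0.190351) = 0.188085, tanh(0.406781) = 0.385736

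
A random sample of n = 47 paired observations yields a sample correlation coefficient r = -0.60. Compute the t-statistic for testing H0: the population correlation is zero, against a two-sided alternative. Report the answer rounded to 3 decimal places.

-5.031

1 − r² = 1 − 0.3600 = 0.6400;  √(1−r²) = 0.800000
√(n−2) = √45 = 6.708204
t = r·√(n−2)/√(1−r²) = -0.60 · 6.708204 / 0.800000 = -5.031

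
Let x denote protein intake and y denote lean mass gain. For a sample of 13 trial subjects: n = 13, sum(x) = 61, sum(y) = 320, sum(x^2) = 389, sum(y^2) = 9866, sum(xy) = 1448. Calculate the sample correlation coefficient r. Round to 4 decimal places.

-0.1184

S_xy = nΣxy − ΣxΣy = 13·1448 − 61·320 = 18824 − 19520 = -696
S_xx = nΣx² − (Σx)² = 13·389 − 61² = 5057 − 3721 = 1336
S_yy = nΣy² − (Σy)² = 13·9866 − 320² = 128258 − 102400 = 25858
r = S_xy / √(S_xx·S_yy) = -696 / √(1336·25858) = -696 / √34546288 = -696 / 5877.6090 = -0.1184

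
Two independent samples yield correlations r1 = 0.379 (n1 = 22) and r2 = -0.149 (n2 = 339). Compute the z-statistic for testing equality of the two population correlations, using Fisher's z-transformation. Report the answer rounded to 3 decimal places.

z1 = atanh(0.379) = 0.398891,  z2 = atanh(-0.149) = -0.150118
SE = √(1/(n1−3) + 1/(n2−3)) = √(1/19 + 1/336) = √(0.0526316 + 0.0029762) = √0.0556078 = 0.235813
z = (z1 − z2)/SE = (0.398891 − (-0.150118)) / 0.235813 = 0.549009 / 0.235813 = 2.328

2.328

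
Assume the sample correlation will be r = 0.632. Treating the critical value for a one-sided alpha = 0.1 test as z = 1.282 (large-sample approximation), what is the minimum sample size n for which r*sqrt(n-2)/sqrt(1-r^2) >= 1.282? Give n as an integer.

Need r·√(n−2)/√(1−r²) ≥ 1.282
√(n−2) ≥ 1.282·√(1−0.399424) / 0.632 = 1.282·0.774968 / 0.632 = 1.5720
n−2 ≥ 2.4712  ⇒  n ≥ 4.4712
Smallest integer n = 5

5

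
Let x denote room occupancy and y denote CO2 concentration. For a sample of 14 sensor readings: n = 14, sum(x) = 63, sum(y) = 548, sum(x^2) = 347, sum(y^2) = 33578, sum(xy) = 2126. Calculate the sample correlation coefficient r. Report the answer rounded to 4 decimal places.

Numerator: nΣxy − (Σx)(Σy) = 14·2126 − (63)(548) = -4760
Denominator: √[(nΣx²−(Σx)²)(nΣy²−(Σy)²)]
  nΣx²−(Σx)² = 14·347 − 3969 = 889;  nΣy²−(Σy)² = 14·33578 − 300304 = 169788
  √(889·169788) = √150941532 = 12285.8265
r = -4760 / 12285.8265 = -0.3874

-0.3874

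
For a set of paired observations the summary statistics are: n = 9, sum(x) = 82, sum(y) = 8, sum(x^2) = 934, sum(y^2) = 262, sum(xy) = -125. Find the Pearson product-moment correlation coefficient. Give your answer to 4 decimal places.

Numerator: nΣxy − (Σx)(Σy) = 9·(-125) − (82)(8) = -1781
Denominator: √[(nΣx²−(Σx)²)(nΣy²−(Σy)²)]
  nΣx²−(Σx)² = 9·934 − 6724 = 1682;  nΣy²−(Σy)² = 9·262 − 64 = 2294
  √(1682·2294) = √3858508 = 1964.3085
r = -1781 / 1964.3085 = -0.9067

-0.9067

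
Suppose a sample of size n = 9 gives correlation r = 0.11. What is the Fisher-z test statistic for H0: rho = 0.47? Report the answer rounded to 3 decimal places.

z_r = atanh(0.11) = 0.110447,  z_0 = atanh(0.47) = 0.510070
SE = 1/√(n−3) = 1/√6 = 0.408248
z = (z_r − z_0)/SE = (0.110447 − 0.510070) / 0.408248 = -0.399623 / 0.408248 = -0.979

-0.979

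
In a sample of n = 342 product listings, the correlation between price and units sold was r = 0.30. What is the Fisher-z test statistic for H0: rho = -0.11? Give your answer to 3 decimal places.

7.732

z_r = atanh(0.30) = 0.309520,  z_0 = atanh(-0.11) = -0.110447
SE = 1/√(n−3) = 1/√339 = 0.054313
z = (z_r − z_0)/SE = (0.309520 − (-0.110447)) / 0.054313 = 0.419967 / 0.054313 = 7.732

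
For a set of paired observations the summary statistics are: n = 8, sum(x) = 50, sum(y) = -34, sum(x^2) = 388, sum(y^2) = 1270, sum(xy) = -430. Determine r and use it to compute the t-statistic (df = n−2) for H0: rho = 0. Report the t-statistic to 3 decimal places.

S_xy = nΣxy − ΣxΣy = 8·(-430) − 50·(-34) = -3440 − (-1700) = -1740
S_xx = nΣx² − (Σx)² = 8·388 − 50² = 3104 − 2500 = 604
S_yy = nΣy² − (Σy)² = 8·1270 − (-34)² = 10160 − 1156 = 9004
r = S_xy / √(S_xx·S_yy) = -1740 / √(604·9004) = -1740 / √5438416 = -1740 / 2332.0412 = -0.7461
t = r·√(n−2)/√(1−r²) = -0.7461·√6 / √(1−0.556665) = -1.827564 / 0.665834 = -2.745

-2.745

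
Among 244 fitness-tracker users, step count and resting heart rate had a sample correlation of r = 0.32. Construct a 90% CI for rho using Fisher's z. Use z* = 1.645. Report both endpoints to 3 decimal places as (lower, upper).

(0.222, 0.412)

Fisher z: z_r = atanh(r) = ½·ln((1+0.32)/(1−0.32)) = 0.331647
SE(z) = 1/√(n−3) = 1/√241 = 0.064416
90% ⇒ z* = 1.645; margin = 1.645·0.064416 = 0.105964
CI on z-scale: (0.225683, 0.437611)
Back-transform: tanh(0.225683) = 0.221928, tanh(0.437611) = 0.411662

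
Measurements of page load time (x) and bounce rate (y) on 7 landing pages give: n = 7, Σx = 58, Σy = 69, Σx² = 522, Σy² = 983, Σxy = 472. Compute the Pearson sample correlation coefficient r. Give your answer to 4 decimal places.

Numerator: nΣxy − (Σx)(Σy) = 7·472 − (58)(69) = -698
Denominator: √[(nΣx²−(Σx)²)(nΣy²−(Σy)²)]
  nΣx²−(Σx)² = 7·522 − 3364 = 290;  nΣy²−(Σy)² = 7·983 − 4761 = 2120
  √(290·2120) = √614800 = 784.0918
r = -698 / 784.0918 = -0.8902

-0.8902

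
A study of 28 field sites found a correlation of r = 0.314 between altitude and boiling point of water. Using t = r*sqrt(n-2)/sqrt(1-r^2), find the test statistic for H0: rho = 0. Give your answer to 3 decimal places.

t = r·√(n−2) / √(1−r²) with r = 0.314, n = 28
  = 0.314·√26 / √(1 − 0.098596)
  = 0.314·5.099020 / 0.949423
  = 1.601092 / 0.949423 = 1.686

1.686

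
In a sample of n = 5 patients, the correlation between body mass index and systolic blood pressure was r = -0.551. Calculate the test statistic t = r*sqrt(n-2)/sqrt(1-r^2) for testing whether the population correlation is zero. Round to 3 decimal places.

t = r·√(n−2) / √(1−r²) with r = -0.551, n = 5
  = -0.551·√3 / √(1 − 0.303601)
  = -0.551·1.732051 / 0.834505
  = -0.954360 / 0.834505 = -1.144

-1.144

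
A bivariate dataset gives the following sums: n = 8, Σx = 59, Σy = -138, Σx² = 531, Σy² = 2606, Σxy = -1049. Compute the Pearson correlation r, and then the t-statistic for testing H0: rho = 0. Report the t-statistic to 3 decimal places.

Numerator: nΣxy − (Σx)(Σy) = 8·(-1049) − (59)(-138) = -250
Denominator: √[(nΣx²−(Σx)²)(nΣy²−(Σy)²)]
  nΣx²−(Σx)² = 8·531 − 3481 = 767;  nΣy²−(Σy)² = 8·2606 − 19044 = 1804
  √(767·1804) = √1383668 = 1176.2942
r = -250 / 1176.2942 = -0.2125
t = r·√(n−2)/√(1−r²) = -0.2125·√6 / √(1−0.045156) = -0.520517 / 0.977161 = -0.533

-0.533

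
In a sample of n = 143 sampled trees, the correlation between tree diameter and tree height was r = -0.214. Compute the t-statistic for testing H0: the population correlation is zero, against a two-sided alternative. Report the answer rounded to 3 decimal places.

-2.601

1 − r² = 1 − 0.045796 = 0.954204;  √(1−r²) = 0.976834
√(n−2) = √141 = 11.874342
t = r·√(n−2)/√(1−r²) = -0.214 · 11.874342 / 0.976834 = -2.601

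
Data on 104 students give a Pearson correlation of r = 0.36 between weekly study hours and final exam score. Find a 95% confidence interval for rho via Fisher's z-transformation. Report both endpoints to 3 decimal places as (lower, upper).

(0.180, 0.517)

Fisher z: z_r = atanh(r) = ½·ln((1+0.36)/(1−0.36)) = 0.376886
SE(z) = 1/√(n−3) = 1/√101 = 0.099504
95% ⇒ z* = 1.960; margin = 1.960·0.099504 = 0.195028
CI on z-scale: (0.181858, 0.571914)
Back-transform: tanh(0.181858) = 0.179879, tanh(0.571914) = 0.516764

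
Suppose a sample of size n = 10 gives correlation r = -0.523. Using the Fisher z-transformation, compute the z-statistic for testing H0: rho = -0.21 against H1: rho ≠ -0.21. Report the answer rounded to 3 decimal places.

Fisher z: atanh(-0.523) = -0.580460, atanh(-0.21) = -0.213171
z = (z_r − z_0)·√(n−3) = (-0.580460 − (-0.213171))·√7 = -0.367289 · 2.645751 = -0.972

-0.972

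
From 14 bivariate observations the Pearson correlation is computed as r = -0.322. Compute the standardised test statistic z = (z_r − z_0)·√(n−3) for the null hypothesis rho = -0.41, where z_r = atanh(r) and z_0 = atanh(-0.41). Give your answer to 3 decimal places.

0.337

Fisher z: atanh(-0.322) = -0.333877, atanh(-0.41) = -0.435611
z = (z_r − z_0)·√(n−3) = (-0.333877 − (-0.435611))·√11 = 0.101734 · 3.316625 = 0.337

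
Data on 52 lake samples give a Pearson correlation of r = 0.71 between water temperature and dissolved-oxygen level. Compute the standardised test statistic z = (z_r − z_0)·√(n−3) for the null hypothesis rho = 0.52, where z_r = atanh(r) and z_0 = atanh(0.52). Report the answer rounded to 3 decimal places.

2.176

z_r = atanh(0.71) = 0.887184,  z_0 = atanh(0.52) = 0.576340
SE = 1/√(n−3) = 1/√49 = 0.142857
z = (z_r − z_0)/SE = (0.887184 − 0.576340) / 0.142857 = 0.310844 / 0.142857 = 2.176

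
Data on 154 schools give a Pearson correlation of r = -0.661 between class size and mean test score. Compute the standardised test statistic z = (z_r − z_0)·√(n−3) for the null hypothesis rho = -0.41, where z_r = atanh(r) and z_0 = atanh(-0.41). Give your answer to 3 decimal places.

-4.411

Fisher z: atanh(-0.661) = -0.794588, atanh(-0.41) = -0.435611
z = (z_r − z_0)·√(n−3) = (-0.794588 − (-0.435611))·√151 = -0.358977 · 12.288206 = -4.411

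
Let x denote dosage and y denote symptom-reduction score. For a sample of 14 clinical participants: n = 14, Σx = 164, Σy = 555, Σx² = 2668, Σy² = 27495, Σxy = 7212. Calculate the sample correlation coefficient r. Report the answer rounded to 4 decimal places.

Numerator: nΣxy − (Σx)(Σy) = 14·7212 − (164)(555) = 9948
Denominator: √[(nΣx²−(Σx)²)(nΣy²−(Σy)²)]
  nΣx²−(Σx)² = 14·2668 − 26896 = 10456;  nΣy²−(Σy)² = 14·27495 − 308025 = 76905
  √(10456·76905) = √804118680 = 28356.9864
r = 9948 / 28356.9864 = 0.3508

0.3508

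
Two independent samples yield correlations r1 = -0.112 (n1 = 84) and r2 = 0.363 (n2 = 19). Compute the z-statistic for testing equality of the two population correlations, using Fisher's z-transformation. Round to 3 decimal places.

Fisher z-transforms: z1 = atanh(-0.112) = -0.112472, z2 = atanh(0.363) = 0.380337; difference d = -0.492809
Var(d) = 1/81 + 1/16 = 0.0123457 + 0.0625000 = 0.0748457
z = d/√Var(d) = -0.492809 / √0.0748457 = -0.492809 / 0.273579 = -1.801

-1.801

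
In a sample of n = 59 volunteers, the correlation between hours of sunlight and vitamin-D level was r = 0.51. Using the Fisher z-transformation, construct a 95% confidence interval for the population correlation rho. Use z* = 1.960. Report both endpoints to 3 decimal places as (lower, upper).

(0.292, 0.678)

Fisher z: z_r = atanh(r) = ½·ln((1+0.51)/(1−0.51)) = 0.562730
SE(z) = 1/√(n−3) = 1/√56 = 0.133631
95% ⇒ z* = 1.960; margin = 1.960·0.133631 = 0.261917
CI on z-scale: (0.300813, 0.824647)
Back-transform: tanh(0.300813) = 0.292056, tanh(0.824647) = 0.677591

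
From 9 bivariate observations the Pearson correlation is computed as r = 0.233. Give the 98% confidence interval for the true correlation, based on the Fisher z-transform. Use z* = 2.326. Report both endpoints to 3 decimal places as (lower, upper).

Fisher z: z_r = atanh(r) = ½·ln((1+0.233)/(1−0.233)) = 0.237359
SE(z) = 1/√(n−3) = 1/√6 = 0.408248
98% ⇒ z* = 2.326; margin = 2.326·0.408248 = 0.949585
CI on z-scale: (-0.712226, 1.186944)
Back-transform: tanh(-0.712226) = -0.612071, tanh(1.186944) = 0.829629

(-0.612, 0.830)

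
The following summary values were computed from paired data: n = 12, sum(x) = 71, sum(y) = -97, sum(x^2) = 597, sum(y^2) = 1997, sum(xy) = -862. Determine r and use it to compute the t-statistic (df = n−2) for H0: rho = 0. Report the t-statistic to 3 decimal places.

-2.511

Numerator: nΣxy − (Σx)(Σy) = 12·(-862) − (71)(-97) = -3457
Denominator: √[(nΣx²−(Σx)²)(nΣy²−(Σy)²)]
  nΣx²−(Σx)² = 12·597 − 5041 = 2123;  nΣy²−(Σy)² = 12·1997 − 9409 = 14555
  √(2123·14555) = √30900265 = 5558.8007
r = -3457 / 5558.8007 = -0.6219
t = r·√(n−2)/√(1−r²) = -0.6219·√10 / √(1−0.386760) = -1.966620 / 0.783096 = -2.511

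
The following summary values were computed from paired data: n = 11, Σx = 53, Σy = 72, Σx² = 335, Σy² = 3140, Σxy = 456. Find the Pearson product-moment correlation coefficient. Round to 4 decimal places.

S_xy = nΣxy − ΣxΣy = 11·456 − 53·72 = 5016 − 3816 = 1200
S_xx = nΣx² − (Σx)² = 11·335 − 53² = 3685 − 2809 = 876
S_yy = nΣy² − (Σy)² = 11·3140 − 72² = 34540 − 5184 = 29356
r = S_xy / √(S_xx·S_yy) = 1200 / √(876·29356) = 1200 / √25715856 = 1200 / 5071.0804 = 0.2366

0.2366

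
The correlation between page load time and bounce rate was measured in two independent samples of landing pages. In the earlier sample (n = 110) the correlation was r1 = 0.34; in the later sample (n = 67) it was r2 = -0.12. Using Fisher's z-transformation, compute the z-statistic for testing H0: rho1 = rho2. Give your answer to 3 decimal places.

z1 = atanh(0.34) = 0.354093,  z2 = atanh(-0.12) = -0.120581
SE = √(1/(n1−3) + 1/(n2−3)) = √(1/107 + 1/64) = √(0.0093458 + 0.0156250) = √0.0249708 = 0.158022
z = (z1 − z2)/SE = (0.354093 − (-0.120581)) / 0.158022 = 0.474674 / 0.158022 = 3.004

3.004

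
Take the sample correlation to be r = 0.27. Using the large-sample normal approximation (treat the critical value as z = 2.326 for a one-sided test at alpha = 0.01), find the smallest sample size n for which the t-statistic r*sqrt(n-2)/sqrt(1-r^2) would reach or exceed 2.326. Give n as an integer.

71

r√(n−2)/√(1−r²) ≥ 2.326  ⇔  n−2 ≥ (2.326)²·(1−r²)/r²
(1−r²)/r² = (1−0.0729)/0.0729 = 12.7174
n ≥ 2 + 5.410276·12.7174 = 2 + 68.8046 = 70.8046
⌈70.8046⌉ = 71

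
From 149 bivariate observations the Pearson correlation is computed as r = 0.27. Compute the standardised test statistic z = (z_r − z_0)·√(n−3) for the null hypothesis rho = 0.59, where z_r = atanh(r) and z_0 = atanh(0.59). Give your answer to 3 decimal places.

z_r = atanh(0.27) = 0.276864,  z_0 = atanh(0.59) = 0.677666
SE = 1/√(n−3) = 1/√146 = 0.082761
z = (z_r − z_0)/SE = (0.276864 − 0.677666) / 0.082761 = -0.400802 / 0.082761 = -4.843

-4.843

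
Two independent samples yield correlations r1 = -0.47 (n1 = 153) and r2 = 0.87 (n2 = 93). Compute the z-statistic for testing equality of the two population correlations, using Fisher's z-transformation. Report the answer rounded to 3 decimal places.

z1 = atanh(-0.47) = -0.510070,  z2 = atanh(0.87) = 1.333080
SE = √(1/(n1−3) + 1/(n2−3)) = √(1/150 + 1/90) = √(0.0066667 + 0.0111111) = √0.0177778 = 0.133333
z = (z1 − z2)/SE = (-0.510070 − 1.333080) / 0.133333 = -1.843150 / 0.133333 = -13.824

-13.824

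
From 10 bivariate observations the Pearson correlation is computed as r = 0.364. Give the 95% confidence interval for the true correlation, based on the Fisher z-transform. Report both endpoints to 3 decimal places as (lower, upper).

Fisher z: z_r = atanh(r) = ½·ln((1+0.364)/(1−0.364)) = 0.381489
SE(z) = 1/√(n−3) = 1/√7 = 0.377964
95% ⇒ z* = 1.960; margin = 1.960·0.377964 = 0.740809
CI on z-scale: (-0.359320, 1.122298)
Back-transform: tanh(-0.359320) = -0.344615, tanh(1.122298) = 0.808367

(-0.345, 0.808)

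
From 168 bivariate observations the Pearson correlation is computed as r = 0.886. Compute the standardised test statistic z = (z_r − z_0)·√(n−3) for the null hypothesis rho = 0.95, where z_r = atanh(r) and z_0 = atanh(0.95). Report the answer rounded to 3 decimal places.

Fisher z: atanh(0.886) = 1.403008, atanh(0.95) = 1.831781
z = (z_r − z_0)·√(n−3) = (1.403008 − 1.831781)·√165 = -0.428773 · 12.845233 = -5.508

-5.508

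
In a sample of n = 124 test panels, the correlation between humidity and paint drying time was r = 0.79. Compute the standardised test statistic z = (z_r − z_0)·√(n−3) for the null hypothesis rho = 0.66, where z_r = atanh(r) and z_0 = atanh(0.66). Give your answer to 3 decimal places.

3.065

z_r = atanh(0.79) = 1.071432,  z_0 = atanh(0.66) = 0.792814
SE = 1/√(n−3) = 1/√121 = 0.090909
z = (z_r − z_0)/SE = (1.071432 − 0.792814) / 0.090909 = 0.278618 / 0.090909 = 3.065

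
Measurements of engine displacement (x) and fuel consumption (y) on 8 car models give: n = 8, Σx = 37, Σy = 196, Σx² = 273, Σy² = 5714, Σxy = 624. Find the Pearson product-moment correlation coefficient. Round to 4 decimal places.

-0.9268

Numerator: nΣxy − (Σx)(Σy) = 8·624 − (37)(196) = -2260
Denominator: √[(nΣx²−(Σx)²)(nΣy²−(Σy)²)]
  nΣx²−(Σx)² = 8·273 − 1369 = 815;  nΣy²−(Σy)² = 8·5714 − 38416 = 7296
  √(815·7296) = √5946240 = 2438.4913
r = -2260 / 2438.4913 = -0.9268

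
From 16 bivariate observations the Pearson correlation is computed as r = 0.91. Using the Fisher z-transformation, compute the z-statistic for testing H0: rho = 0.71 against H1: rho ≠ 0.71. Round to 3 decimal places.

2.309

z_r = atanh(0.91) = 1.527524,  z_0 = atanh(0.71) = 0.887184
SE = 1/√(n−3) = 1/√13 = 0.277350
z = (z_r − z_0)/SE = (1.527524 − 0.887184) / 0.277350 = 0.640340 / 0.277350 = 2.309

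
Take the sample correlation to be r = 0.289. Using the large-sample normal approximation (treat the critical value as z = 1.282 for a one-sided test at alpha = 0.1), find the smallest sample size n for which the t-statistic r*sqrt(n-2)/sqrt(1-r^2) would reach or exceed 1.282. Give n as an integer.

21

r√(n−2)/√(1−r²) ≥ 1.282  ⇔  n−2 ≥ (1.282)²·(1−r²)/r²
(1−r²)/r² = (1−0.083521)/0.083521 = 10.9730
n ≥ 2 + 1.643524·10.9730 = 2 + 18.0344 = 20.0344
⌈20.0344⌉ = 21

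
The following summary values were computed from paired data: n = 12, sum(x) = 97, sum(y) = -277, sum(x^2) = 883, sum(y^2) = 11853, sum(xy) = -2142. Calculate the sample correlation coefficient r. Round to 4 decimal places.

Numerator: nΣxy − (Σx)(Σy) = 12·(-2142) − (97)(-277) = 1165
Denominator: √[(nΣx²−(Σx)²)(nΣy²−(Σy)²)]
  nΣx²−(Σx)² = 12·883 − 9409 = 1187;  nΣy²−(Σy)² = 12·11853 − 76729 = 65507
  √(1187·65507) = √77756809 = 8817.9821
r = 1165 / 8817.9821 = 0.1321

0.1321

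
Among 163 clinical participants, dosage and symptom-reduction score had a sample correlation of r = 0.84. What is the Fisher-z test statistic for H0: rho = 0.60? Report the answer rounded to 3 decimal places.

6.679

z_r = atanh(0.84) = 1.221174,  z_0 = atanh(0.60) = 0.693147
SE = 1/√(n−3) = 1/√160 = 0.079057
z = (z_r − z_0)/SE = (1.221174 − 0.693147) / 0.079057 = 0.528027 / 0.079057 = 6.679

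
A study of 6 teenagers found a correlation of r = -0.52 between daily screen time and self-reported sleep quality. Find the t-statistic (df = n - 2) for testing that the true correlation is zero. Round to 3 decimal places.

t = r·√(n−2) / √(1−r²) with r = -0.52, n = 6
  = -0.52·√4 / √(1 − 0.2704)
  = -0.52·2.000000 / 0.854166
  = -1.040000 / 0.854166 = -1.218

-1.218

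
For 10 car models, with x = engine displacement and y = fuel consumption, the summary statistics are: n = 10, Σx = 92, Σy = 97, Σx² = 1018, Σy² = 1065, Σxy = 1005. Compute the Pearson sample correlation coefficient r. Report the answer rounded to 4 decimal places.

Numerator: nΣxy − (Σx)(Σy) = 10·1005 − (92)(97) = 1126
Denominator: √[(nΣx²−(Σx)²)(nΣy²−(Σy)²)]
  nΣx²−(Σx)² = 10·1018 − 8464 = 1716;  nΣy²−(Σy)² = 10·1065 − 9409 = 1241
  √(1716·1241) = √2129556 = 1459.2998
r = 1126 / 1459.2998 = 0.7716

0.7716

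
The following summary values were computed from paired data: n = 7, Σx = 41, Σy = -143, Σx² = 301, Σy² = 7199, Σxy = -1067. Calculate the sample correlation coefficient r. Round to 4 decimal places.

Numerator: nΣxy − (Σx)(Σy) = 7·(-1067) − (41)(-143) = -1606
Denominator: √[(nΣx²−(Σx)²)(nΣy²−(Σy)²)]
  nΣx²−(Σx)² = 7·301 − 1681 = 426;  nΣy²−(Σy)² = 7·7199 − 20449 = 29944
  √(426·29944) = √12756144 = 3571.5744
r = -1606 / 3571.5744 = -0.4497

-0.4497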